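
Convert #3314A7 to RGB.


33 → 51 (R)
14 → 20 (G)
A7 → 167 (B)
= RGB(51, 20, 167)


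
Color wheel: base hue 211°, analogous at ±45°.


Base hue: 211°
Left analog: (211 - 45) mod 360 = 166°
Right analog: (211 + 45) mod 360 = 256°
Analogous hues = 166° and 256°


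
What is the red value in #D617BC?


Color: #D617BC
R = D6 = 214
G = 17 = 23
B = BC = 188
Red = 214


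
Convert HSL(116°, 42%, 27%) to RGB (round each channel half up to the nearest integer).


H=116°, S=0.42, L=0.27
C = (1-|2L-1|)×S = (1-|-0.46|)×0.42 = 0.2268
H' = H/60 = 116/60 ≈ 1.9333; X = C×(1-|H' mod 2 - 1|) = 0.01512
m = L - C/2 = 0.27 - 0.1134 = 0.1566
Sector ⌊H'⌋ = 1 → (R',G',B') = (0.01512, 0.2268, 0.0)
RGB = ((R'+m)×255, (G'+m)×255, (B'+m)×255) = (43.7886, 97.767, 39.933)
Round half up → RGB(44, 98, 40)


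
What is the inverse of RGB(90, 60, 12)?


Invert: (255-R, 255-G, 255-B)
R: 255-90 = 165
G: 255-60 = 195
B: 255-12 = 243
= RGB(165, 195, 243)


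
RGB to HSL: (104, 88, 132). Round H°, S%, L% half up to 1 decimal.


Normalize: R'=104/255≈0.4078, G'=88/255≈0.3451, B'=132/255≈0.5176
Max=132/255, Min=88/255, Δ=Max-Min=44/255
L = (Max+Min)/2 = (132+88)/510 = 220/510 = 0.43137… → L = 43.1%
L ≤ 0.5 → S = Δ/(Max+Min) = 44/(132+88) = 44/220 = 0.2 → S = 20.0%
(the 1/255 factors cancel in S and H, so raw channel differences can be used)
Max is B' → H = 60 × ((R-G)/Δ + 4) = 60 × ((104-88)/44 + 4)
  16/44 + 4 = 0.3636… + 4 = 4.3636…
  H = 60 × 4.3636… = 261.818…° → H = 261.8°
= HSL(261.8°, 20.0%, 43.1%)


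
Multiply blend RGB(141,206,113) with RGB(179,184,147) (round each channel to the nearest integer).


Multiply: C = A×B/255, rounded to nearest integer
R: 141×179/255 = 25239/255 ≈ 98.976 → 99
G: 206×184/255 = 37904/255 ≈ 148.643 → 149
B: 113×147/255 = 16611/255 ≈ 65.141 → 65
= RGB(99, 149, 65)


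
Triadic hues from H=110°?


Triadic: equally spaced at 120° intervals
H1 = 110°
H2 = (110 + 120) mod 360 = 230°
H3 = (110 + 240) mod 360 = 350°
Triadic = 110°, 230°, 350°


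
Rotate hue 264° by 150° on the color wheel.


New hue = (H + rotation) mod 360
New hue = (264 + 150) mod 360
= 414 mod 360
= 54°


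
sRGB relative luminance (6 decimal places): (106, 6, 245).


Linearize each channel (sRGB transfer function): c = v/255; c_lin = c/12.92 if c ≤ 0.04045, else ((c+0.055)/1.055)^2.4
  R: 106/255 ≈ 0.415686 > 0.04045 → ((0.415686+0.055)/1.055)^2.4 ≈ 0.144128
  G: 6/255 ≈ 0.023529 ≤ 0.04045 → 0.023529/12.92 ≈ 0.001821
  B: 245/255 ≈ 0.960784 > 0.04045 → ((0.960784+0.055)/1.055)^2.4 ≈ 0.913099
R_lin = 0.144128, G_lin = 0.001821, B_lin = 0.913099
L = 0.2126×R + 0.7152×G + 0.0722×B
L = 0.2126×0.144128 + 0.7152×0.001821 + 0.0722×0.913099
L ≈ 0.097870


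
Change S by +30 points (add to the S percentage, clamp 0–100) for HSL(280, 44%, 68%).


Original S = 44%
Adjustment = +30 percentage points
New S = 44 + (30) = 74
Clamp to [0, 100] → 74
= HSL(280°, 74%, 68%)


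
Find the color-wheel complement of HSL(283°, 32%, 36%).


Complement = opposite side of color wheel = hue + 180°
H' = (283 + 180) mod 360 = 103°
S and L unchanged.
= HSL(103°, 32%, 36%)


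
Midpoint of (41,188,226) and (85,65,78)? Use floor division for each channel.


Midpoint: each channel = ⌊(C₁+C₂)/2⌋
R: ⌊(41+85)/2⌋ = 63
G: ⌊(188+65)/2⌋ = 126
B: ⌊(226+78)/2⌋ = 152
= RGB(63, 126, 152)


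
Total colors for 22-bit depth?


Colors = 2^bits = 2^22
= 4,194,304 colors


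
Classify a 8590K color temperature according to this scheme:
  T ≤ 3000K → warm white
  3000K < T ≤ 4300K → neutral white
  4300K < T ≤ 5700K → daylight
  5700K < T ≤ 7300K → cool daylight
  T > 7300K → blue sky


Temperature: 8590K
8590K > 7300K → blue sky
Classification: blue sky


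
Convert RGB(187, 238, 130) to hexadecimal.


R = 187 → BB (hex)
G = 238 → EE (hex)
B = 130 → 82 (hex)
Hex = #BBEE82


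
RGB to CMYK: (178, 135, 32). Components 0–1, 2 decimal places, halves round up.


R'=178/255≈0.6980, G'=135/255≈0.5294, B'=32/255≈0.1255
K = 1 - max(R',G',B') = 1 - 178/255 = 77/255 = 0.30196… → 0.30
(1-R'-K)/(1-K) simplifies to (max-R)/max with max = 178:
C = (178-178)/178 = 0/178 = 0 → 0.00
M = (178-135)/178 = 43/178 = 0.24157… → 0.24
Y = (178-32)/178 = 146/178 = 0.82022… → 0.82
= CMYK(0.00, 0.24, 0.82, 0.30)


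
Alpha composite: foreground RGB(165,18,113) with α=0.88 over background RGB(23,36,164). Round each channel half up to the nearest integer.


C = α×F + (1-α)×B, with 1-α = 0.12
R: 0.88×165 + 0.12×23 = 145.20 + 2.76 = 147.96 → 148
G: 0.88×18 + 0.12×36 = 15.84 + 4.32 = 20.16 → 20
B: 0.88×113 + 0.12×164 = 99.44 + 19.68 = 119.12 → 119
= RGB(148, 20, 119)


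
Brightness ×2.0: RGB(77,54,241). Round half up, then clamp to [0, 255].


Multiply each channel by 2.0, round half up, clamp to [0, 255]
R: 77×2.0 = 154
G: 54×2.0 = 108
B: 241×2.0 = 482 → clamp → 255
= RGB(154, 108, 255)


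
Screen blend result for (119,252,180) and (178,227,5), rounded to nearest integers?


Screen: C = 255 - (255-A)×(255-B)/255, rounded to nearest integer
R: 255 - (255-119)×(255-178)/255 = 255 - 10472/255 ≈ 255 - 41.067 = 213.933 → 214
G: 255 - (255-252)×(255-227)/255 = 255 - 84/255 ≈ 255 - 0.329 = 254.671 → 255
B: 255 - (255-180)×(255-5)/255 = 255 - 18750/255 ≈ 255 - 73.529 = 181.471 → 181
= RGB(214, 255, 181)


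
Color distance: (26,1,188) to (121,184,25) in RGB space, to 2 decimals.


d = √[(R₁-R₂)² + (G₁-G₂)² + (B₁-B₂)²]
d = √[(26-121)² + (1-184)² + (188-25)²]
d = √[9025 + 33489 + 26569]
d = √69083
d ≈ 262.84


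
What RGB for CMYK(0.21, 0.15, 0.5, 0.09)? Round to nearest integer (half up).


R = 255 × (1-C) × (1-K) = 255 × 0.79 × 0.91 = 183.3195 → 183
G = 255 × (1-M) × (1-K) = 255 × 0.85 × 0.91 = 197.2425 → 197
B = 255 × (1-Y) × (1-K) = 255 × 0.50 × 0.91 = 116.025 → 116
= RGB(183, 197, 116)


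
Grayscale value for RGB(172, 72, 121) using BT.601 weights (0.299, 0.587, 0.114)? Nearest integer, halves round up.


Gray = 0.299×R + 0.587×G + 0.114×B
Gray = 0.299×172 + 0.587×72 + 0.114×121
Gray = 51.428 + 42.264 + 13.794
Gray = 107.486 → round half up → 107
Gray = 107


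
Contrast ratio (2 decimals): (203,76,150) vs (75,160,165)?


Linearize each sRGB channel c=v/255: c/12.92 if c ≤ 0.04045 else ((c+0.055)/1.055)^2.4
L = 0.2126×R_lin + 0.7152×G_lin + 0.0722×B_lin
Color 1 (203,76,150):
  R=203: 203/255≈0.7961 > 0.04045 → ((0.7961+0.055)/1.055)^2.4 ≈ 0.59720
  G=76: 76/255≈0.2980 > 0.04045 → ((0.2980+0.055)/1.055)^2.4 ≈ 0.07227
  B=150: 150/255≈0.5882 > 0.04045 → ((0.5882+0.055)/1.055)^2.4 ≈ 0.30499
  L1 = 0.2126×0.59720 + 0.7152×0.07227 + 0.0722×0.30499 ≈ 0.20067
Color 2 (75,160,165):
  R=75: 75/255≈0.2941 > 0.04045 → ((0.2941+0.055)/1.055)^2.4 ≈ 0.07036
  G=160: 160/255≈0.6275 > 0.04045 → ((0.6275+0.055)/1.055)^2.4 ≈ 0.35153
  B=165: 165/255≈0.6471 > 0.04045 → ((0.6471+0.055)/1.055)^2.4 ≈ 0.37626
  L2 = 0.2126×0.07036 + 0.7152×0.35153 + 0.0722×0.37626 ≈ 0.29354
Lighter = 0.29354, Darker = 0.20067
Ratio = (L_lighter + 0.05) / (L_darker + 0.05)
Ratio = (0.29354 + 0.05) / (0.20067 + 0.05) = 0.34354 / 0.25067 ≈ 1.3705
Ratio ≈ 1.37:1


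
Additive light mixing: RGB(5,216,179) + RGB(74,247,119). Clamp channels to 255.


Additive: each channel = min(255, C₁+C₂)
R: 5+74 = 79 → 79
G: 216+247 = 463 → 255
B: 179+119 = 298 → 255
= RGB(79, 255, 255)


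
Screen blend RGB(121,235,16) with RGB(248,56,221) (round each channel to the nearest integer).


Screen: C = 255 - (255-A)×(255-B)/255, rounded to nearest integer
R: 255 - (255-121)×(255-248)/255 = 255 - 938/255 ≈ 255 - 3.678 = 251.322 → 251
G: 255 - (255-235)×(255-56)/255 = 255 - 3980/255 ≈ 255 - 15.608 = 239.392 → 239
B: 255 - (255-16)×(255-221)/255 = 255 - 8126/255 ≈ 255 - 31.867 = 223.133 → 223
= RGB(251, 239, 223)


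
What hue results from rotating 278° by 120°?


New hue = (H + rotation) mod 360
New hue = (278 + 120) mod 360
= 398 mod 360
= 38°


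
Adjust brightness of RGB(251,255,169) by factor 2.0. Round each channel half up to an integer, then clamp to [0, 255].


Multiply each channel by 2.0, round half up, clamp to [0, 255]
R: 251×2.0 = 502 → clamp → 255
G: 255×2.0 = 510 → clamp → 255
B: 169×2.0 = 338 → clamp → 255
= RGB(255, 255, 255)


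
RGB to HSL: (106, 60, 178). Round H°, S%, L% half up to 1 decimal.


Normalize: R'=106/255≈0.4157, G'=60/255≈0.2353, B'=178/255≈0.6980
Max=178/255, Min=60/255, Δ=Max-Min=118/255
L = (Max+Min)/2 = (178+60)/510 = 238/510 = 0.46666… → L = 46.7%
L ≤ 0.5 → S = Δ/(Max+Min) = 118/(178+60) = 118/238 = 0.49579… → S = 49.6%
(the 1/255 factors cancel in S and H, so raw channel differences can be used)
Max is B' → H = 60 × ((R-G)/Δ + 4) = 60 × ((106-60)/118 + 4)
  46/118 + 4 = 0.3898… + 4 = 4.3898…
  H = 60 × 4.3898… = 263.389…° → H = 263.4°
= HSL(263.4°, 49.6%, 46.7%)


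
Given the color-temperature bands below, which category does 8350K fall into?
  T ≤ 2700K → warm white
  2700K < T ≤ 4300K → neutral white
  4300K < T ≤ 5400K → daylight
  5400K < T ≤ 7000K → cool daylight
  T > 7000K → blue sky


Temperature: 8350K
8350K > 7000K → blue sky
Classification: blue sky


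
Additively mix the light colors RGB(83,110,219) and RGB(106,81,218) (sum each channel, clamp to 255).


Additive: each channel = min(255, C₁+C₂)
R: 83+106 = 189 → 189
G: 110+81 = 191 → 191
B: 219+218 = 437 → 255
= RGB(189, 191, 255)


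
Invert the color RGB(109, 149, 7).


Invert: (255-R, 255-G, 255-B)
R: 255-109 = 146
G: 255-149 = 106
B: 255-7 = 248
= RGB(146, 106, 248)


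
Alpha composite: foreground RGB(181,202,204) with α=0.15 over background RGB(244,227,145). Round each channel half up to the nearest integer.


C = α×F + (1-α)×B, with 1-α = 0.85
R: 0.15×181 + 0.85×244 = 27.15 + 207.40 = 234.55 → 235
G: 0.15×202 + 0.85×227 = 30.30 + 192.95 = 223.25 → 223
B: 0.15×204 + 0.85×145 = 30.60 + 123.25 = 153.85 → 154
= RGB(235, 223, 154)


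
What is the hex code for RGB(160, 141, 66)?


R = 160 → A0 (hex)
G = 141 → 8D (hex)
B = 66 → 42 (hex)
Hex = #A08D42


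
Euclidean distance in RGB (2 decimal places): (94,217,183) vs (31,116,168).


d = √[(R₁-R₂)² + (G₁-G₂)² + (B₁-B₂)²]
d = √[(94-31)² + (217-116)² + (183-168)²]
d = √[3969 + 10201 + 225]
d = √14395
d ≈ 119.98


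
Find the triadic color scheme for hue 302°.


Triadic: equally spaced at 120° intervals
H1 = 302°
H2 = (302 + 120) mod 360 = 62°
H3 = (302 + 240) mod 360 = 182°
Triadic = 302°, 62°, 182°


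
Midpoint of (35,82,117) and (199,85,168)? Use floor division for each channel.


Midpoint: each channel = ⌊(C₁+C₂)/2⌋
R: ⌊(35+199)/2⌋ = 117
G: ⌊(82+85)/2⌋ = 83
B: ⌊(117+168)/2⌋ = 142
= RGB(117, 83, 142)


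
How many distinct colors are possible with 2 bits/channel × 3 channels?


Total bits = 2 bits/channel × 3 channels = 6 bits
Distinct colors = 2^6
= 64 colors


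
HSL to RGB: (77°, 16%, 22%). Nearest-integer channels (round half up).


H=77°, S=0.16, L=0.22
C = (1-|2L-1|)×S = (1-|-0.56|)×0.16 = 0.0704
H' = H/60 = 77/60 ≈ 1.2833; X = C×(1-|H' mod 2 - 1|) ≈ 0.0505
m = L - C/2 = 0.22 - 0.0352 = 0.1848
Sector ⌊H'⌋ = 1 → (R',G',B') = (≈0.0505, 0.0704, 0.0)
RGB = ((R'+m)×255, (G'+m)×255, (B'+m)×255) = (59.9896, 65.076, 47.124)
Round half up → RGB(60, 65, 47)


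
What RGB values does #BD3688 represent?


BD → 189 (R)
36 → 54 (G)
88 → 136 (B)
= RGB(189, 54, 136)


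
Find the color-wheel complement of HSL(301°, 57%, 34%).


Complement = opposite side of color wheel = hue + 180°
H' = (301 + 180) mod 360 = 121°
S and L unchanged.
= HSL(121°, 57%, 34%)


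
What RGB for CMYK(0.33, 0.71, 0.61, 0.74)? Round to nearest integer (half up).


R = 255 × (1-C) × (1-K) = 255 × 0.67 × 0.26 = 44.421 → 44
G = 255 × (1-M) × (1-K) = 255 × 0.29 × 0.26 = 19.227 → 19
B = 255 × (1-Y) × (1-K) = 255 × 0.39 × 0.26 = 25.857 → 26
= RGB(44, 19, 26)


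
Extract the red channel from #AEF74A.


Color: #AEF74A
R = AE = 174
G = F7 = 247
B = 4A = 74
Red = 174


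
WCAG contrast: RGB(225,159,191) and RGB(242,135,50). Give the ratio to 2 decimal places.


Linearize each sRGB channel c=v/255: c/12.92 if c ≤ 0.04045 else ((c+0.055)/1.055)^2.4
L = 0.2126×R_lin + 0.7152×G_lin + 0.0722×B_lin
Color 1 (225,159,191):
  R=225: 225/255≈0.8824 > 0.04045 → ((0.8824+0.055)/1.055)^2.4 ≈ 0.75294
  G=159: 159/255≈0.6235 > 0.04045 → ((0.6235+0.055)/1.055)^2.4 ≈ 0.34670
  B=191: 191/255≈0.7490 > 0.04045 → ((0.7490+0.055)/1.055)^2.4 ≈ 0.52100
  L1 = 0.2126×0.75294 + 0.7152×0.34670 + 0.0722×0.52100 ≈ 0.44565
Color 2 (242,135,50):
  R=242: 242/255≈0.9490 > 0.04045 → ((0.9490+0.055)/1.055)^2.4 ≈ 0.88792
  G=135: 135/255≈0.5294 > 0.04045 → ((0.5294+0.055)/1.055)^2.4 ≈ 0.24228
  B=50: 50/255≈0.1961 > 0.04045 → ((0.1961+0.055)/1.055)^2.4 ≈ 0.03190
  L2 = 0.2126×0.88792 + 0.7152×0.24228 + 0.0722×0.03190 ≈ 0.36435
Lighter = 0.44565, Darker = 0.36435
Ratio = (L_lighter + 0.05) / (L_darker + 0.05)
Ratio = (0.44565 + 0.05) / (0.36435 + 0.05) = 0.49565 / 0.41435 ≈ 1.1962
Ratio ≈ 1.20:1


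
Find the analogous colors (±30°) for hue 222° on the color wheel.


Base hue: 222°
Left analog: (222 - 30) mod 360 = 192°
Right analog: (222 + 30) mod 360 = 252°
Analogous hues = 192° and 252°


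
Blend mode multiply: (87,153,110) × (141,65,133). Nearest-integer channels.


Multiply: C = A×B/255, rounded to nearest integer
R: 87×141/255 = 12267/255 ≈ 48.106 → 48
G: 153×65/255 = 9945/255 ≈ 39.000 → 39
B: 110×133/255 = 14630/255 ≈ 57.373 → 57
= RGB(48, 39, 57)


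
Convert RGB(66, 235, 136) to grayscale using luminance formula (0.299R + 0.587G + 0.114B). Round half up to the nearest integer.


Gray = 0.299×R + 0.587×G + 0.114×B
Gray = 0.299×66 + 0.587×235 + 0.114×136
Gray = 19.734 + 137.945 + 15.504
Gray = 173.183 → round half up → 173
Gray = 173


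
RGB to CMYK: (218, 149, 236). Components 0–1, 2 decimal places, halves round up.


R'=218/255≈0.8549, G'=149/255≈0.5843, B'=236/255≈0.9255
K = 1 - max(R',G',B') = 1 - 236/255 = 19/255 = 0.07450… → 0.07
(1-R'-K)/(1-K) simplifies to (max-R)/max with max = 236:
C = (236-218)/236 = 18/236 = 0.07627… → 0.08
M = (236-149)/236 = 87/236 = 0.36864… → 0.37
Y = (236-236)/236 = 0/236 = 0 → 0.00
= CMYK(0.08, 0.37, 0.00, 0.07)


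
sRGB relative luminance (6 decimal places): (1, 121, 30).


Linearize each channel (sRGB transfer function): c = v/255; c_lin = c/12.92 if c ≤ 0.04045, else ((c+0.055)/1.055)^2.4
  R: 1/255 ≈ 0.003922 ≤ 0.04045 → 0.003922/12.92 ≈ 0.000304
  G: 121/255 ≈ 0.474510 > 0.04045 → ((0.474510+0.055)/1.055)^2.4 ≈ 0.191202
  B: 30/255 ≈ 0.117647 > 0.04045 → ((0.117647+0.055)/1.055)^2.4 ≈ 0.012983
R_lin = 0.000304, G_lin = 0.191202, B_lin = 0.012983
L = 0.2126×R + 0.7152×G + 0.0722×B
L = 0.2126×0.000304 + 0.7152×0.191202 + 0.0722×0.012983
L ≈ 0.137749


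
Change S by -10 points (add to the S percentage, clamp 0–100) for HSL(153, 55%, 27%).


Original S = 55%
Adjustment = -10 percentage points
New S = 55 + (-10) = 45
Clamp to [0, 100] → 45
= HSL(153°, 45%, 27%)


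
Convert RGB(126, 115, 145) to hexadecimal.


R = 126 → 7E (hex)
G = 115 → 73 (hex)
B = 145 → 91 (hex)
Hex = #7E7391


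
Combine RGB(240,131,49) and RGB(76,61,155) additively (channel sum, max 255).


Additive: each channel = min(255, C₁+C₂)
R: 240+76 = 316 → 255
G: 131+61 = 192 → 192
B: 49+155 = 204 → 204
= RGB(255, 192, 204)


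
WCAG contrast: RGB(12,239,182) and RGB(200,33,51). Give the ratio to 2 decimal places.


Linearize each sRGB channel c=v/255: c/12.92 if c ≤ 0.04045 else ((c+0.055)/1.055)^2.4
L = 0.2126×R_lin + 0.7152×G_lin + 0.0722×B_lin
Color 1 (12,239,182):
  R=12: 12/255≈0.0471 > 0.04045 → ((0.0471+0.055)/1.055)^2.4 ≈ 0.00368
  G=239: 239/255≈0.9373 > 0.04045 → ((0.9373+0.055)/1.055)^2.4 ≈ 0.86316
  B=182: 182/255≈0.7137 > 0.04045 → ((0.7137+0.055)/1.055)^2.4 ≈ 0.46778
  L1 = 0.2126×0.00368 + 0.7152×0.86316 + 0.0722×0.46778 ≈ 0.65189
Color 2 (200,33,51):
  R=200: 200/255≈0.7843 > 0.04045 → ((0.7843+0.055)/1.055)^2.4 ≈ 0.57758
  G=33: 33/255≈0.1294 > 0.04045 → ((0.1294+0.055)/1.055)^2.4 ≈ 0.01521
  B=51: 51/255≈0.2000 > 0.04045 → ((0.2000+0.055)/1.055)^2.4 ≈ 0.03310
  L2 = 0.2126×0.57758 + 0.7152×0.01521 + 0.0722×0.03310 ≈ 0.13606
Lighter = 0.65189, Darker = 0.13606
Ratio = (L_lighter + 0.05) / (L_darker + 0.05)
Ratio = (0.65189 + 0.05) / (0.13606 + 0.05) = 0.70189 / 0.18606 ≈ 3.7723
Ratio ≈ 3.77:1


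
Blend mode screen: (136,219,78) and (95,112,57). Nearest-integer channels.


Screen: C = 255 - (255-A)×(255-B)/255, rounded to nearest integer
R: 255 - (255-136)×(255-95)/255 = 255 - 19040/255 ≈ 255 - 74.667 = 180.333 → 180
G: 255 - (255-219)×(255-112)/255 = 255 - 5148/255 ≈ 255 - 20.188 = 234.812 → 235
B: 255 - (255-78)×(255-57)/255 = 255 - 35046/255 ≈ 255 - 137.435 = 117.565 → 118
= RGB(180, 235, 118)


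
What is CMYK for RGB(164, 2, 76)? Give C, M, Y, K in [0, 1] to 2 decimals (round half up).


R'=164/255≈0.6431, G'=2/255≈0.0078, B'=76/255≈0.2980
K = 1 - max(R',G',B') = 1 - 164/255 = 91/255 = 0.35686… → 0.36
(1-R'-K)/(1-K) simplifies to (max-R)/max with max = 164:
C = (164-164)/164 = 0/164 = 0 → 0.00
M = (164-2)/164 = 162/164 = 0.98780… → 0.99
Y = (164-76)/164 = 88/164 = 0.53658… → 0.54
= CMYK(0.00, 0.99, 0.54, 0.36)


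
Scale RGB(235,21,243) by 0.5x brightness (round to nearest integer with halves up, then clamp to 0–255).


Multiply each channel by 0.5, round half up, clamp to [0, 255]
R: 235×0.5 = 117.5 → round → 118
G: 21×0.5 = 10.5 → round → 11
B: 243×0.5 = 121.5 → round → 122
= RGB(118, 11, 122)


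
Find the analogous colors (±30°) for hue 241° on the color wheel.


Base hue: 241°
Left analog: (241 - 30) mod 360 = 211°
Right analog: (241 + 30) mod 360 = 271°
Analogous hues = 211° and 271°


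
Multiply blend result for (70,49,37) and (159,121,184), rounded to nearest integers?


Multiply: C = A×B/255, rounded to nearest integer
R: 70×159/255 = 11130/255 ≈ 43.647 → 44
G: 49×121/255 = 5929/255 ≈ 23.251 → 23
B: 37×184/255 = 6808/255 ≈ 26.698 → 27
= RGB(44, 23, 27)


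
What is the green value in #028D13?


Color: #028D13
R = 02 = 2
G = 8D = 141
B = 13 = 19
Green = 141


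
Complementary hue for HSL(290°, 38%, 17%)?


Complement = opposite side of color wheel = hue + 180°
H' = (290 + 180) mod 360 = 110°
S and L unchanged.
= HSL(110°, 38%, 17%)


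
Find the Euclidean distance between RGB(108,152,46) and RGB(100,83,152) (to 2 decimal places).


d = √[(R₁-R₂)² + (G₁-G₂)² + (B₁-B₂)²]
d = √[(108-100)² + (152-83)² + (46-152)²]
d = √[64 + 4761 + 11236]
d = √16061
d ≈ 126.73


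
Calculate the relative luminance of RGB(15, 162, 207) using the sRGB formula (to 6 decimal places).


Linearize each channel (sRGB transfer function): c = v/255; c_lin = c/12.92 if c ≤ 0.04045, else ((c+0.055)/1.055)^2.4
  R: 15/255 ≈ 0.058824 > 0.04045 → ((0.058824+0.055)/1.055)^2.4 ≈ 0.004777
  G: 162/255 ≈ 0.635294 > 0.04045 → ((0.635294+0.055)/1.055)^2.4 ≈ 0.361307
  B: 207/255 ≈ 0.811765 > 0.04045 → ((0.811765+0.055)/1.055)^2.4 ≈ 0.623960
R_lin = 0.004777, G_lin = 0.361307, B_lin = 0.623960
L = 0.2126×R + 0.7152×G + 0.0722×B
L = 0.2126×0.004777 + 0.7152×0.361307 + 0.0722×0.623960
L ≈ 0.304472


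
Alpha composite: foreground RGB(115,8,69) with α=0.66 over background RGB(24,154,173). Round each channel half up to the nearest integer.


C = α×F + (1-α)×B, with 1-α = 0.34
R: 0.66×115 + 0.34×24 = 75.90 + 8.16 = 84.06 → 84
G: 0.66×8 + 0.34×154 = 5.28 + 52.36 = 57.64 → 58
B: 0.66×69 + 0.34×173 = 45.54 + 58.82 = 104.36 → 104
= RGB(84, 58, 104)


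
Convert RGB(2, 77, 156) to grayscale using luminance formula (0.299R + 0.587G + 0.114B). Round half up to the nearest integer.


Gray = 0.299×R + 0.587×G + 0.114×B
Gray = 0.299×2 + 0.587×77 + 0.114×156
Gray = 0.598 + 45.199 + 17.784
Gray = 63.581 → round half up → 64
Gray = 64


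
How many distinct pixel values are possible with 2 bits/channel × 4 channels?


Total bits = 2 bits/channel × 4 channels = 8 bits
Distinct pixel values = 2^8
= 256 pixel values


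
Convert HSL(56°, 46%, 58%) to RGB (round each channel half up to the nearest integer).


H=56°, S=0.46, L=0.58
C = (1-|2L-1|)×S = (1-|0.16|)×0.46 = 0.3864
H' = H/60 = 56/60 ≈ 0.9333; X = C×(1-|H' mod 2 - 1|) = 0.36064
m = L - C/2 = 0.58 - 0.1932 = 0.3868
Sector ⌊H'⌋ = 0 → (R',G',B') = (0.3864, 0.36064, 0.0)
RGB = ((R'+m)×255, (G'+m)×255, (B'+m)×255) = (197.166, 190.5972, 98.634)
Round half up → RGB(197, 191, 99)


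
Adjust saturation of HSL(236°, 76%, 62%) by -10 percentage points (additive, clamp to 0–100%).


Original S = 76%
Adjustment = -10 percentage points
New S = 76 + (-10) = 66
Clamp to [0, 100] → 66
= HSL(236°, 66%, 62%)


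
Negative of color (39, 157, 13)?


Invert: (255-R, 255-G, 255-B)
R: 255-39 = 216
G: 255-157 = 98
B: 255-13 = 242
= RGB(216, 98, 242)


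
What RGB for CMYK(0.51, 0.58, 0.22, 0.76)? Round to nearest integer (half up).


R = 255 × (1-C) × (1-K) = 255 × 0.49 × 0.24 = 29.988 → 30
G = 255 × (1-M) × (1-K) = 255 × 0.42 × 0.24 = 25.704 → 26
B = 255 × (1-Y) × (1-K) = 255 × 0.78 × 0.24 = 47.736 → 48
= RGB(30, 26, 48)


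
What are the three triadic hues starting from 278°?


Triadic: equally spaced at 120° intervals
H1 = 278°
H2 = (278 + 120) mod 360 = 38°
H3 = (278 + 240) mod 360 = 158°
Triadic = 278°, 38°, 158°


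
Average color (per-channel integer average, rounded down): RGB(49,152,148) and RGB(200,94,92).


Midpoint: each channel = ⌊(C₁+C₂)/2⌋
R: ⌊(49+200)/2⌋ = 124
G: ⌊(152+94)/2⌋ = 123
B: ⌊(148+92)/2⌋ = 120
= RGB(124, 123, 120)


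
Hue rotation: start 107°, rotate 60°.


New hue = (H + rotation) mod 360
New hue = (107 + 60) mod 360
= 167 mod 360
= 167°


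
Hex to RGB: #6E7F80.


6E → 110 (R)
7F → 127 (G)
80 → 128 (B)
= RGB(110, 127, 128)


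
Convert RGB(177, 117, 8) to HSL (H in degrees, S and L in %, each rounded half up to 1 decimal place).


Normalize: R'=177/255≈0.6941, G'=117/255≈0.4588, B'=8/255≈0.0314
Max=177/255, Min=8/255, Δ=Max-Min=169/255
L = (Max+Min)/2 = (177+8)/510 = 185/510 = 0.36274… → L = 36.3%
L ≤ 0.5 → S = Δ/(Max+Min) = 169/(177+8) = 169/185 = 0.91351… → S = 91.4%
(the 1/255 factors cancel in S and H, so raw channel differences can be used)
Max is R' → H = 60 × (((G-B)/Δ) mod 6) = 60 × (((117-8)/169) mod 6)
  109/169 = 0.6449…
  H = 60 × 0.6449… = 38.698…° → H = 38.7°
= HSL(38.7°, 91.4%, 36.3%)


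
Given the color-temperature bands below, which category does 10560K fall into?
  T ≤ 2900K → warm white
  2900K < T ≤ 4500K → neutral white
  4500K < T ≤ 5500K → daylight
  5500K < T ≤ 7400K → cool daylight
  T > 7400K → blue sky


Temperature: 10560K
10560K > 7400K → blue sky
Classification: blue sky


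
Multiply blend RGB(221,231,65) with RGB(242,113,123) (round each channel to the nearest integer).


Multiply: C = A×B/255, rounded to nearest integer
R: 221×242/255 = 53482/255 ≈ 209.733 → 210
G: 231×113/255 = 26103/255 ≈ 102.365 → 102
B: 65×123/255 = 7995/255 ≈ 31.353 → 31
= RGB(210, 102, 31)


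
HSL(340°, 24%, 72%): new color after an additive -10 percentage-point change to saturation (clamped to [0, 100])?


Original S = 24%
Adjustment = -10 percentage points
New S = 24 + (-10) = 14
Clamp to [0, 100] → 14
= HSL(340°, 14%, 72%)


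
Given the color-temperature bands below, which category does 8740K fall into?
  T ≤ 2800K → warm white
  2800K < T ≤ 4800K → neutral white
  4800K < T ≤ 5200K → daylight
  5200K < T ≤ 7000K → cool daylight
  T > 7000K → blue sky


Temperature: 8740K
8740K > 7000K → blue sky
Classification: blue sky


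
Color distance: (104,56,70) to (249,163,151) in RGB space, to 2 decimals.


d = √[(R₁-R₂)² + (G₁-G₂)² + (B₁-B₂)²]
d = √[(104-249)² + (56-163)² + (70-151)²]
d = √[21025 + 11449 + 6561]
d = √39035
d ≈ 197.57


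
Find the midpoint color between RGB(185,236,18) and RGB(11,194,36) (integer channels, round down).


Midpoint: each channel = ⌊(C₁+C₂)/2⌋
R: ⌊(185+11)/2⌋ = 98
G: ⌊(236+194)/2⌋ = 215
B: ⌊(18+36)/2⌋ = 27
= RGB(98, 215, 27)


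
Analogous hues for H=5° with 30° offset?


Base hue: 5°
Left analog: (5 - 30) mod 360 = 335°
Right analog: (5 + 30) mod 360 = 35°
Analogous hues = 335° and 35°


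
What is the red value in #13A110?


Color: #13A110
R = 13 = 19
G = A1 = 161
B = 10 = 16
Red = 19


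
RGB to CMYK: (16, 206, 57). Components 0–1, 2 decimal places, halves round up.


R'=16/255≈0.0627, G'=206/255≈0.8078, B'=57/255≈0.2235
K = 1 - max(R',G',B') = 1 - 206/255 = 49/255 = 0.19215… → 0.19
(1-R'-K)/(1-K) simplifies to (max-R)/max with max = 206:
C = (206-16)/206 = 190/206 = 0.92233… → 0.92
M = (206-206)/206 = 0/206 = 0 → 0.00
Y = (206-57)/206 = 149/206 = 0.72330… → 0.72
= CMYK(0.92, 0.00, 0.72, 0.19)


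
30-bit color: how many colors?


Colors = 2^bits = 2^30
= 1,073,741,824 colors


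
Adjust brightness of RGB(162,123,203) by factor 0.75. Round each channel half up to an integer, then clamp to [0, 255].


Multiply each channel by 0.75, round half up, clamp to [0, 255]
R: 162×0.75 = 121.5 → round → 122
G: 123×0.75 = 92.25 → round → 92
B: 203×0.75 = 152.25 → round → 152
= RGB(122, 92, 152)


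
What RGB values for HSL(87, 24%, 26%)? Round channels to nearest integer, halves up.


H=87°, S=0.24, L=0.26
C = (1-|2L-1|)×S = (1-|-0.48|)×0.24 = 0.1248
H' = H/60 = 87/60 ≈ 1.4500; X = C×(1-|H' mod 2 - 1|) = 0.06864
m = L - C/2 = 0.26 - 0.0624 = 0.1976
Sector ⌊H'⌋ = 1 → (R',G',B') = (0.06864, 0.1248, 0.0)
RGB = ((R'+m)×255, (G'+m)×255, (B'+m)×255) = (67.8912, 82.212, 50.388)
Round half up → RGB(68, 82, 50)


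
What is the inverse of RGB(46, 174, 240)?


Invert: (255-R, 255-G, 255-B)
R: 255-46 = 209
G: 255-174 = 81
B: 255-240 = 15
= RGB(209, 81, 15)


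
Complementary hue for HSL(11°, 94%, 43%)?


Complement = opposite side of color wheel = hue + 180°
H' = (11 + 180) mod 360 = 191°
S and L unchanged.
= HSL(191°, 94%, 43%)


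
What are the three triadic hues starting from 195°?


Triadic: equally spaced at 120° intervals
H1 = 195°
H2 = (195 + 120) mod 360 = 315°
H3 = (195 + 240) mod 360 = 75°
Triadic = 195°, 315°, 75°


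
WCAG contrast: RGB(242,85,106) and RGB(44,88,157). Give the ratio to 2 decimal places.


Linearize each sRGB channel c=v/255: c/12.92 if c ≤ 0.04045 else ((c+0.055)/1.055)^2.4
L = 0.2126×R_lin + 0.7152×G_lin + 0.0722×B_lin
Color 1 (242,85,106):
  R=242: 242/255≈0.9490 > 0.04045 → ((0.9490+0.055)/1.055)^2.4 ≈ 0.88792
  G=85: 85/255≈0.3333 > 0.04045 → ((0.3333+0.055)/1.055)^2.4 ≈ 0.09084
  B=106: 106/255≈0.4157 > 0.04045 → ((0.4157+0.055)/1.055)^2.4 ≈ 0.14413
  L1 = 0.2126×0.88792 + 0.7152×0.09084 + 0.0722×0.14413 ≈ 0.26415
Color 2 (44,88,157):
  R=44: 44/255≈0.1725 > 0.04045 → ((0.1725+0.055)/1.055)^2.4 ≈ 0.02519
  G=88: 88/255≈0.3451 > 0.04045 → ((0.3451+0.055)/1.055)^2.4 ≈ 0.09759
  B=157: 157/255≈0.6157 > 0.04045 → ((0.6157+0.055)/1.055)^2.4 ≈ 0.33716
  L2 = 0.2126×0.02519 + 0.7152×0.09759 + 0.0722×0.33716 ≈ 0.09949
Lighter = 0.26415, Darker = 0.09949
Ratio = (L_lighter + 0.05) / (L_darker + 0.05)
Ratio = (0.26415 + 0.05) / (0.09949 + 0.05) = 0.31415 / 0.14949 ≈ 2.1014
Ratio ≈ 2.10:1


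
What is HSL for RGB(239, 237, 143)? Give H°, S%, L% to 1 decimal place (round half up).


Normalize: R'=239/255≈0.9373, G'=237/255≈0.9294, B'=143/255≈0.5608
Max=239/255, Min=143/255, Δ=Max-Min=96/255
L = (Max+Min)/2 = (239+143)/510 = 382/510 = 0.74901… → L = 74.9%
L > 0.5 → S = Δ/(2-Max-Min) = 96/(510-239-143) = 96/128 = 0.75 → S = 75.0%
(the 1/255 factors cancel in S and H, so raw channel differences can be used)
Max is R' → H = 60 × (((G-B)/Δ) mod 6) = 60 × (((237-143)/96) mod 6)
  94/96 = 0.9791…
  H = 60 × 0.9791… = 58.75° → H = 58.8°
= HSL(58.8°, 75.0%, 74.9%)


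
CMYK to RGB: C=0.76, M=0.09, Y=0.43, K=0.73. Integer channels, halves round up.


R = 255 × (1-C) × (1-K) = 255 × 0.24 × 0.27 = 16.524 → 17
G = 255 × (1-M) × (1-K) = 255 × 0.91 × 0.27 = 62.6535 → 63
B = 255 × (1-Y) × (1-K) = 255 × 0.57 × 0.27 = 39.2445 → 39
= RGB(17, 63, 39)


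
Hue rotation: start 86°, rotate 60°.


New hue = (H + rotation) mod 360
New hue = (86 + 60) mod 360
= 146 mod 360
= 146°


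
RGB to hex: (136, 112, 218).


R = 136 → 88 (hex)
G = 112 → 70 (hex)
B = 218 → DA (hex)
Hex = #8870DA


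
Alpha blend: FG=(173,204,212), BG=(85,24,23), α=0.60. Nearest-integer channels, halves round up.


C = α×F + (1-α)×B, with 1-α = 0.40
R: 0.60×173 + 0.40×85 = 103.80 + 34.00 = 137.80 → 138
G: 0.60×204 + 0.40×24 = 122.40 + 9.60 = 132.00 → 132
B: 0.60×212 + 0.40×23 = 127.20 + 9.20 = 136.40 → 136
= RGB(138, 132, 136)


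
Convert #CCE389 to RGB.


CC → 204 (R)
E3 → 227 (G)
89 → 137 (B)
= RGB(204, 227, 137)


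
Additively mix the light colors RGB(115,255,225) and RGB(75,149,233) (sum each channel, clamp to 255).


Additive: each channel = min(255, C₁+C₂)
R: 115+75 = 190 → 190
G: 255+149 = 404 → 255
B: 225+233 = 458 → 255
= RGB(190, 255, 255)


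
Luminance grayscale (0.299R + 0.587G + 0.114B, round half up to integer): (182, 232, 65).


Gray = 0.299×R + 0.587×G + 0.114×B
Gray = 0.299×182 + 0.587×232 + 0.114×65
Gray = 54.418 + 136.184 + 7.410
Gray = 198.012 → round half up → 198
Gray = 198


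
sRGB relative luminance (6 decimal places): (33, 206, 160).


Linearize each channel (sRGB transfer function): c = v/255; c_lin = c/12.92 if c ≤ 0.04045, else ((c+0.055)/1.055)^2.4
  R: 33/255 ≈ 0.129412 > 0.04045 → ((0.129412+0.055)/1.055)^2.4 ≈ 0.015209
  G: 206/255 ≈ 0.807843 > 0.04045 → ((0.807843+0.055)/1.055)^2.4 ≈ 0.617207
  B: 160/255 ≈ 0.627451 > 0.04045 → ((0.627451+0.055)/1.055)^2.4 ≈ 0.351533
R_lin = 0.015209, G_lin = 0.617207, B_lin = 0.351533
L = 0.2126×R + 0.7152×G + 0.0722×B
L = 0.2126×0.015209 + 0.7152×0.617207 + 0.0722×0.351533
L ≈ 0.470040


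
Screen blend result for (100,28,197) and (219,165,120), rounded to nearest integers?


Screen: C = 255 - (255-A)×(255-B)/255, rounded to nearest integer
R: 255 - (255-100)×(255-219)/255 = 255 - 5580/255 ≈ 255 - 21.882 = 233.118 → 233
G: 255 - (255-28)×(255-165)/255 = 255 - 20430/255 ≈ 255 - 80.118 = 174.882 → 175
B: 255 - (255-197)×(255-120)/255 = 255 - 7830/255 ≈ 255 - 30.706 = 224.294 → 224
= RGB(233, 175, 224)


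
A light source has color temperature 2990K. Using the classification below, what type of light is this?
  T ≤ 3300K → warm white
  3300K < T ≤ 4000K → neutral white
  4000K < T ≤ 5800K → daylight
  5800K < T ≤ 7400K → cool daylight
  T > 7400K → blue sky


Temperature: 2990K
2990K ≤ 3300K → warm white
Classification: warm white


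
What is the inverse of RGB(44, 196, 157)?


Invert: (255-R, 255-G, 255-B)
R: 255-44 = 211
G: 255-196 = 59
B: 255-157 = 98
= RGB(211, 59, 98)


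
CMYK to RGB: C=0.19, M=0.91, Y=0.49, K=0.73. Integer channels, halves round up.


R = 255 × (1-C) × (1-K) = 255 × 0.81 × 0.27 = 55.7685 → 56
G = 255 × (1-M) × (1-K) = 255 × 0.09 × 0.27 = 6.1965 → 6
B = 255 × (1-Y) × (1-K) = 255 × 0.51 × 0.27 = 35.1135 → 35
= RGB(56, 6, 35)


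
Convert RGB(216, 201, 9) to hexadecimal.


R = 216 → D8 (hex)
G = 201 → C9 (hex)
B = 9 → 09 (hex)
Hex = #D8C909


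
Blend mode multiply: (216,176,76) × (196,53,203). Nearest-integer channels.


Multiply: C = A×B/255, rounded to nearest integer
R: 216×196/255 = 42336/255 ≈ 166.024 → 166
G: 176×53/255 = 9328/255 ≈ 36.580 → 37
B: 76×203/255 = 15428/255 ≈ 60.502 → 61
= RGB(166, 37, 61)


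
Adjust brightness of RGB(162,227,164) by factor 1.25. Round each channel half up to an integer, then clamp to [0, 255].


Multiply each channel by 1.25, round half up, clamp to [0, 255]
R: 162×1.25 = 202.5 → round → 203
G: 227×1.25 = 283.75 → round → 284 → clamp → 255
B: 164×1.25 = 205
= RGB(203, 255, 205)


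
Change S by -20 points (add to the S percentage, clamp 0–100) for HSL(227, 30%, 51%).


Original S = 30%
Adjustment = -20 percentage points
New S = 30 + (-20) = 10
Clamp to [0, 100] → 10
= HSL(227°, 10%, 51%)


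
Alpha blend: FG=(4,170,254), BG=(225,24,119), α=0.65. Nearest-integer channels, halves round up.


C = α×F + (1-α)×B, with 1-α = 0.35
R: 0.65×4 + 0.35×225 = 2.60 + 78.75 = 81.35 → 81
G: 0.65×170 + 0.35×24 = 110.50 + 8.40 = 118.90 → 119
B: 0.65×254 + 0.35×119 = 165.10 + 41.65 = 206.75 → 207
= RGB(81, 119, 207)


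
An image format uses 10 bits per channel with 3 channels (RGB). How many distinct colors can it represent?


Total bits = 10 bits/channel × 3 channels = 30 bits
Distinct colors = 2^30
= 1,073,741,824 colors


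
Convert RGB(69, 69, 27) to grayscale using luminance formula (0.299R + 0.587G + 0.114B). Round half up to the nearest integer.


Gray = 0.299×R + 0.587×G + 0.114×B
Gray = 0.299×69 + 0.587×69 + 0.114×27
Gray = 20.631 + 40.503 + 3.078
Gray = 64.212 → round half up → 64
Gray = 64


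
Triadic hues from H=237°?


Triadic: equally spaced at 120° intervals
H1 = 237°
H2 = (237 + 120) mod 360 = 357°
H3 = (237 + 240) mod 360 = 117°
Triadic = 237°, 357°, 117°


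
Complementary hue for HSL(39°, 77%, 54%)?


Complement = opposite side of color wheel = hue + 180°
H' = (39 + 180) mod 360 = 219°
S and L unchanged.
= HSL(219°, 77%, 54%)


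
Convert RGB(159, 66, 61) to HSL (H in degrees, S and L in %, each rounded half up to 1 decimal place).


Normalize: R'=159/255≈0.6235, G'=66/255≈0.2588, B'=61/255≈0.2392
Max=159/255, Min=61/255, Δ=Max-Min=98/255
L = (Max+Min)/2 = (159+61)/510 = 220/510 = 0.43137… → L = 43.1%
L ≤ 0.5 → S = Δ/(Max+Min) = 98/(159+61) = 98/220 = 0.44545… → S = 44.5%
(the 1/255 factors cancel in S and H, so raw channel differences can be used)
Max is R' → H = 60 × (((G-B)/Δ) mod 6) = 60 × (((66-61)/98) mod 6)
  5/98 = 0.0510…
  H = 60 × 0.0510… = 3.061…° → H = 3.1°
= HSL(3.1°, 44.5%, 43.1%)


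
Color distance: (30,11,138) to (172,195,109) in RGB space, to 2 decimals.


d = √[(R₁-R₂)² + (G₁-G₂)² + (B₁-B₂)²]
d = √[(30-172)² + (11-195)² + (138-109)²]
d = √[20164 + 33856 + 841]
d = √54861
d ≈ 234.22


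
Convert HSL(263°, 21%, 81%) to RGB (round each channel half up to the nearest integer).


H=263°, S=0.21, L=0.81
C = (1-|2L-1|)×S = (1-|0.62|)×0.21 = 0.0798
H' = H/60 = 263/60 ≈ 4.3833; X = C×(1-|H' mod 2 - 1|) = 0.03059
m = L - C/2 = 0.81 - 0.0399 = 0.7701
Sector ⌊H'⌋ = 4 → (R',G',B') = (0.03059, 0.0, 0.0798)
RGB = ((R'+m)×255, (G'+m)×255, (B'+m)×255) = (204.17595, 196.3755, 216.7245)
Round half up → RGB(204, 196, 217)


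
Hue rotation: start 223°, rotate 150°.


New hue = (H + rotation) mod 360
New hue = (223 + 150) mod 360
= 373 mod 360
= 13°


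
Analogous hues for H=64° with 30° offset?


Base hue: 64°
Left analog: (64 - 30) mod 360 = 34°
Right analog: (64 + 30) mod 360 = 94°
Analogous hues = 34° and 94°


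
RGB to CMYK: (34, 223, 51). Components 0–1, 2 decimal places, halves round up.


R'=34/255≈0.1333, G'=223/255≈0.8745, B'=51/255≈0.2000
K = 1 - max(R',G',B') = 1 - 223/255 = 32/255 = 0.12549… → 0.13
(1-R'-K)/(1-K) simplifies to (max-R)/max with max = 223:
C = (223-34)/223 = 189/223 = 0.84753… → 0.85
M = (223-223)/223 = 0/223 = 0 → 0.00
Y = (223-51)/223 = 172/223 = 0.77130… → 0.77
= CMYK(0.85, 0.00, 0.77, 0.13)


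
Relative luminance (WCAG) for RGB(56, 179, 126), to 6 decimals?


Linearize each channel (sRGB transfer function): c = v/255; c_lin = c/12.92 if c ≤ 0.04045, else ((c+0.055)/1.055)^2.4
  R: 56/255 ≈ 0.219608 > 0.04045 → ((0.219608+0.055)/1.055)^2.4 ≈ 0.039546
  G: 179/255 ≈ 0.701961 > 0.04045 → ((0.701961+0.055)/1.055)^2.4 ≈ 0.450786
  B: 126/255 ≈ 0.494118 > 0.04045 → ((0.494118+0.055)/1.055)^2.4 ≈ 0.208637
R_lin = 0.039546, G_lin = 0.450786, B_lin = 0.208637
L = 0.2126×R + 0.7152×G + 0.0722×B
L = 0.2126×0.039546 + 0.7152×0.450786 + 0.0722×0.208637
L ≈ 0.345873


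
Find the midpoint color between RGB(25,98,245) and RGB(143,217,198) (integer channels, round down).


Midpoint: each channel = ⌊(C₁+C₂)/2⌋
R: ⌊(25+143)/2⌋ = 84
G: ⌊(98+217)/2⌋ = 157
B: ⌊(245+198)/2⌋ = 221
= RGB(84, 157, 221)


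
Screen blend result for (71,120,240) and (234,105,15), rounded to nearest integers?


Screen: C = 255 - (255-A)×(255-B)/255, rounded to nearest integer
R: 255 - (255-71)×(255-234)/255 = 255 - 3864/255 ≈ 255 - 15.153 = 239.847 → 240
G: 255 - (255-120)×(255-105)/255 = 255 - 20250/255 ≈ 255 - 79.412 = 175.588 → 176
B: 255 - (255-240)×(255-15)/255 = 255 - 3600/255 ≈ 255 - 14.118 = 240.882 → 241
= RGB(240, 176, 241)


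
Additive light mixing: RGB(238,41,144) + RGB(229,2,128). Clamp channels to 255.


Additive: each channel = min(255, C₁+C₂)
R: 238+229 = 467 → 255
G: 41+2 = 43 → 43
B: 144+128 = 272 → 255
= RGB(255, 43, 255)


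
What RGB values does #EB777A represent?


EB → 235 (R)
77 → 119 (G)
7A → 122 (B)
= RGB(235, 119, 122)


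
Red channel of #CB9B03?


Color: #CB9B03
R = CB = 203
G = 9B = 155
B = 03 = 3
Red = 203


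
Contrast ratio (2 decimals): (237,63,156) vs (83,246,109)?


Linearize each sRGB channel c=v/255: c/12.92 if c ≤ 0.04045 else ((c+0.055)/1.055)^2.4
L = 0.2126×R_lin + 0.7152×G_lin + 0.0722×B_lin
Color 1 (237,63,156):
  R=237: 237/255≈0.9294 > 0.04045 → ((0.9294+0.055)/1.055)^2.4 ≈ 0.84687
  G=63: 63/255≈0.2471 > 0.04045 → ((0.2471+0.055)/1.055)^2.4 ≈ 0.04971
  B=156: 156/255≈0.6118 > 0.04045 → ((0.6118+0.055)/1.055)^2.4 ≈ 0.33245
  L1 = 0.2126×0.84687 + 0.7152×0.04971 + 0.0722×0.33245 ≈ 0.23960
Color 2 (83,246,109):
  R=83: 83/255≈0.3255 > 0.04045 → ((0.3255+0.055)/1.055)^2.4 ≈ 0.08650
  G=246: 246/255≈0.9647 > 0.04045 → ((0.9647+0.055)/1.055)^2.4 ≈ 0.92158
  B=109: 109/255≈0.4275 > 0.04045 → ((0.4275+0.055)/1.055)^2.4 ≈ 0.15293
  L2 = 0.2126×0.08650 + 0.7152×0.92158 + 0.0722×0.15293 ≈ 0.68855
Lighter = 0.68855, Darker = 0.23960
Ratio = (L_lighter + 0.05) / (L_darker + 0.05)
Ratio = (0.68855 + 0.05) / (0.23960 + 0.05) = 0.73855 / 0.28960 ≈ 2.5502
Ratio ≈ 2.55:1


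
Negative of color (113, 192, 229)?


Invert: (255-R, 255-G, 255-B)
R: 255-113 = 142
G: 255-192 = 63
B: 255-229 = 26
= RGB(142, 63, 26)


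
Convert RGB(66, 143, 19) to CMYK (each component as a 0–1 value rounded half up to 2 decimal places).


R'=66/255≈0.2588, G'=143/255≈0.5608, B'=19/255≈0.0745
K = 1 - max(R',G',B') = 1 - 143/255 = 112/255 = 0.43921… → 0.44
(1-R'-K)/(1-K) simplifies to (max-R)/max with max = 143:
C = (143-66)/143 = 77/143 = 0.53846… → 0.54
M = (143-143)/143 = 0/143 = 0 → 0.00
Y = (143-19)/143 = 124/143 = 0.86713… → 0.87
= CMYK(0.54, 0.00, 0.87, 0.44)


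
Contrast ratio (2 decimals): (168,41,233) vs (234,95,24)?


Linearize each sRGB channel c=v/255: c/12.92 if c ≤ 0.04045 else ((c+0.055)/1.055)^2.4
L = 0.2126×R_lin + 0.7152×G_lin + 0.0722×B_lin
Color 1 (168,41,233):
  R=168: 168/255≈0.6588 > 0.04045 → ((0.6588+0.055)/1.055)^2.4 ≈ 0.39157
  G=41: 41/255≈0.1608 > 0.04045 → ((0.1608+0.055)/1.055)^2.4 ≈ 0.02217
  B=233: 233/255≈0.9137 > 0.04045 → ((0.9137+0.055)/1.055)^2.4 ≈ 0.81485
  L1 = 0.2126×0.39157 + 0.7152×0.02217 + 0.0722×0.81485 ≈ 0.15794
Color 2 (234,95,24):
  R=234: 234/255≈0.9176 > 0.04045 → ((0.9176+0.055)/1.055)^2.4 ≈ 0.82279
  G=95: 95/255≈0.3725 > 0.04045 → ((0.3725+0.055)/1.055)^2.4 ≈ 0.11444
  B=24: 24/255≈0.0941 > 0.04045 → ((0.0941+0.055)/1.055)^2.4 ≈ 0.00913
  L2 = 0.2126×0.82279 + 0.7152×0.11444 + 0.0722×0.00913 ≈ 0.25743
Lighter = 0.25743, Darker = 0.15794
Ratio = (L_lighter + 0.05) / (L_darker + 0.05)
Ratio = (0.25743 + 0.05) / (0.15794 + 0.05) = 0.30743 / 0.20794 ≈ 1.4785
Ratio ≈ 1.48:1
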